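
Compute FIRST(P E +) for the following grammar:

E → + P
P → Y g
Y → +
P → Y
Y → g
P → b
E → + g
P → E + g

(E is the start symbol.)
{ '+', 'b', 'g' }

FIRST sets of the non-terminals involved (from the grammar, by fixed-point iteration):
  FIRST(P) = { '+', 'b', 'g' }

To compute FIRST(P E +), process the symbols left to right:
Symbol P is a non-terminal. Add FIRST(P) \ {ε} = { '+', 'b', 'g' }
P is not nullable (ε ∉ FIRST(P)), so stop here.
FIRST(P E +) = { '+', 'b', 'g' }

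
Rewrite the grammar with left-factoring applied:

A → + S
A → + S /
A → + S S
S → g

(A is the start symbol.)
Left-factoring transforms A → αβ₁ | αβ₂ into A → αA' and A' → β₁ | β₂
(α is the longest common prefix among the alternatives). Repeat until
no nonterminal has two alternatives with a common prefix.

Round 1: A has alternatives sharing prefix '+ S'. Introduce A': A → + S A'
  Add: A' → ε
  Add: A' → /
  Add: A' → S

No remaining common prefixes — done.

Resulting grammar:
A → + S A'
A' → ε
A' → /
A' → S
S → g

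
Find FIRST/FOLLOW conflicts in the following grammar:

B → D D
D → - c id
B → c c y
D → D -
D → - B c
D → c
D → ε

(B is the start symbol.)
Yes. B → c c y with FOLLOW(B) on { 'c' }; D → '-' c id with FOLLOW(D) on { '-' }; D → D '-' with FOLLOW(D) on { '-', 'c' }; D → '-' B c with FOLLOW(D) on { '-' }; D → c with FOLLOW(D) on { 'c' }

A FIRST/FOLLOW conflict occurs when a non-terminal N has a nullable alternative N → β (β ⇒* ε) and another alternative N → α with FIRST(α) ∩ FOLLOW(N) ≠ ∅: on such a lookahead the parser cannot decide between expanding α and letting N vanish via β.

Nullable non-terminals: B, D.
FIRST sets used below: FIRST(D) = { '-', 'c', ε }

B: nullable alternative(s) B → D D; FOLLOW(B) = { $, 'c' }
  B → D D: FIRST \ {ε} = { '-', 'c' } — this is the only nullable alternative, skip
  B → c c y: FIRST \ {ε} = { 'c' } — overlaps FOLLOW(B) on { 'c' }: CONFLICT

D: nullable alternative(s) D → ε; FOLLOW(D) = { $, '-', 'c' }
  D → - c id: FIRST \ {ε} = { '-' } — overlaps FOLLOW(D) on { '-' }: CONFLICT
  D → D -: FIRST \ {ε} = { '-', 'c' } — overlaps FOLLOW(D) on { '-', 'c' }: CONFLICT
  D → - B c: FIRST \ {ε} = { '-' } — overlaps FOLLOW(D) on { '-' }: CONFLICT
  D → c: FIRST \ {ε} = { 'c' } — overlaps FOLLOW(D) on { 'c' }: CONFLICT
  D → ε: FIRST \ {ε} = { } — this is the only nullable alternative, skip

So the grammar has 5 FIRST/FOLLOW conflicts (marked CONFLICT above).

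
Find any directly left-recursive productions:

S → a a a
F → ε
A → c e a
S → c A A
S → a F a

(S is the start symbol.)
No direct left recursion

Direct left recursion occurs when N → N α for some non-terminal N (the right-hand side begins with the left-hand side itself).

S → a a a: starts with a
F → ε: starts with ε
A → c e a: starts with c
S → c A A: starts with c
S → a F a: starts with a

No direct left recursion found.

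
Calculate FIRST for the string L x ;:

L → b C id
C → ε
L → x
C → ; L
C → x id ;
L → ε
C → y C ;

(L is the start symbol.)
FIRST sets of the non-terminals involved (from the grammar, by fixed-point iteration):
  FIRST(L) = { 'b', 'x', ε }

To compute FIRST(L x ;), process the symbols left to right:
Symbol L is a non-terminal. Add FIRST(L) \ {ε} = { 'b', 'x' }
L is nullable (ε ∈ FIRST(L)), continue to the next symbol.
Symbol x is a terminal. Add 'x' and stop.
FIRST(L x ;) = { 'b', 'x' }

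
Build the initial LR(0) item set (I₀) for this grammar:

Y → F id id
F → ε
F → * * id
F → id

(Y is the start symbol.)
First, augment the grammar with Y' → Y
I₀ = CLOSURE({ [Y' → . Y] }):
  [Y' → . Y] has the dot before Y: add [Y → . F id id]
  [Y → . F id id] has the dot before F: add [F → .], [F → . * * id], [F → . id]
No further items can be added.

I₀ = { [F → . * * id], [F → . id], [F → .], [Y → . F id id], [Y' → . Y] }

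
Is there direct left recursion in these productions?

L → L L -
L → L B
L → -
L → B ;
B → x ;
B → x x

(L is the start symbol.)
Direct left recursion occurs when N → N α for some non-terminal N (the right-hand side begins with the left-hand side itself).

L → L L -: LEFT RECURSIVE (starts with L)
L → L B: LEFT RECURSIVE (starts with L)
L → -: starts with '-'
L → B ;: starts with B
B → x ;: starts with x
B → x x: starts with x

The grammar has direct left recursion on: L.

Answer: Yes, L is left-recursive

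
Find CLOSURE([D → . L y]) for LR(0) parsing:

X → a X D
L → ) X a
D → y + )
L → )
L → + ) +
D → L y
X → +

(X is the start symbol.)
{ [D → . L y], [L → . ) X a], [L → . )], [L → . + ) +] }

Start with: [D → . L y]
  [D → . L y] has the dot before L: add [L → . ) X a], [L → . )], [L → . + ) +]
No further items can be added.

CLOSURE = { [D → . L y], [L → . ) X a], [L → . )], [L → . + ) +] }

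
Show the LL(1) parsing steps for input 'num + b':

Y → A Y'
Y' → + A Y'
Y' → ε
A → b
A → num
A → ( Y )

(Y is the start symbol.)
LL(1) parsing maintains a stack (initially the start symbol over $) and the input. At each step: if the stack top is a terminal, match it against the current input token; if it is a non-terminal N, replace it with the RHS of M[N, lookahead] (the unique production whose predict set contains the lookahead).

Stack is shown with the top on the left.

Stack     Input      Action
---------------------------
Y $       num + b $  output Y → A Y'
A Y' $    num + b $  output A → num
num Y' $  num + b $  match 'num'
Y' $      + b $      output Y' → + A Y'
+ A Y' $  + b $      match '+'
A Y' $    b $        output A → b
b Y' $    b $        match 'b'
Y' $      $          output Y' → ε
$         $          accept

The string is accepted.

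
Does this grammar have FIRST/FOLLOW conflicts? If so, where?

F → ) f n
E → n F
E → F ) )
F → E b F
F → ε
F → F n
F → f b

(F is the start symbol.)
Nullable non-terminals: F.
FIRST sets used below: FIRST(E) = { ')', 'f', 'n' }, FIRST(F) = { ')', 'f', 'n', ε }

F: nullable alternative(s) F → ε; FOLLOW(F) = { $, ')', 'b', 'n' }
  F → ) f n: FIRST \ {ε} = { ')' } — overlaps FOLLOW(F) on { ')' }: CONFLICT
  F → E b F: FIRST \ {ε} = { ')', 'f', 'n' } — overlaps FOLLOW(F) on { ')', 'n' }: CONFLICT
  F → ε: FIRST \ {ε} = { } — this is the only nullable alternative, skip
  F → F n: FIRST \ {ε} = { ')', 'f', 'n' } — overlaps FOLLOW(F) on { ')', 'n' }: CONFLICT
  F → f b: FIRST \ {ε} = { 'f' } — disjoint from FOLLOW(F)

E has no nullable alternative, so no FIRST/FOLLOW check is needed there.

So the grammar has 3 FIRST/FOLLOW conflicts (marked CONFLICT above).

Answer: Yes. F → ')' f n with FOLLOW(F) on { ')' }; F → E b F with FOLLOW(F) on { ')', 'n' }; F → F n with FOLLOW(F) on { ')', 'n' }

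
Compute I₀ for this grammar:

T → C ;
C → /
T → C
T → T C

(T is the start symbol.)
{ [C → . /], [T → . C ;], [T → . C], [T → . T C], [T' → . T] }

First, augment the grammar with T' → T
I₀ = CLOSURE({ [T' → . T] }):
  [T' → . T] has the dot before T: add [T → . C ;], [T → . C], [T → . T C]
  [T → . C ;] has the dot before C: add [C → . /]
No further items can be added.

I₀ = { [C → . /], [T → . C ;], [T → . C], [T → . T C], [T' → . T] }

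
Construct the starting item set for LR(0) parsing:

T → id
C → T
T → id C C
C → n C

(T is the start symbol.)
{ [T → . id C C], [T → . id], [T' → . T] }

First, augment the grammar with T' → T
I₀ = CLOSURE({ [T' → . T] }):
  [T' → . T] has the dot before T: add [T → . id], [T → . id C C]
No further items can be added.

I₀ = { [T → . id C C], [T → . id], [T' → . T] }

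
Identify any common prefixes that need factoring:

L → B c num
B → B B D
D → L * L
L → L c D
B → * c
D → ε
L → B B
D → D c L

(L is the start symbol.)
Left-factoring is needed when two productions for the same non-terminal
share a common prefix on the right-hand side.

Productions for L:
  L → B c num
  L → L c D
  L → B B
Productions for B:
  B → B B D
  B → * c
Productions for D:
  D → L * L
  D → ε
  D → D c L

Found common prefix 'B' in productions for L

Answer: Yes, L has productions with common prefix 'B'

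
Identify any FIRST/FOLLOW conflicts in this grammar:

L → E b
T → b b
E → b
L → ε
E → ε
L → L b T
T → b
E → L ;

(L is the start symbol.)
A FIRST/FOLLOW conflict occurs when a non-terminal N has a nullable alternative N → β (β ⇒* ε) and another alternative N → α with FIRST(α) ∩ FOLLOW(N) ≠ ∅: on such a lookahead the parser cannot decide between expanding α and letting N vanish via β.

Nullable non-terminals: E, L.
FIRST sets used below: FIRST(L) = { ';', 'b', ε }, FIRST(E) = { ';', 'b', ε }

E: nullable alternative(s) E → ε; FOLLOW(E) = { 'b' }
  E → b: FIRST \ {ε} = { 'b' } — overlaps FOLLOW(E) on { 'b' }: CONFLICT
  E → ε: FIRST \ {ε} = { } — this is the only nullable alternative, skip
  E → L ;: FIRST \ {ε} = { ';', 'b' } — overlaps FOLLOW(E) on { 'b' }: CONFLICT

L: nullable alternative(s) L → ε; FOLLOW(L) = { $, ';', 'b' }
  L → E b: FIRST \ {ε} = { ';', 'b' } — overlaps FOLLOW(L) on { ';', 'b' }: CONFLICT
  L → ε: FIRST \ {ε} = { } — this is the only nullable alternative, skip
  L → L b T: FIRST \ {ε} = { ';', 'b' } — overlaps FOLLOW(L) on { ';', 'b' }: CONFLICT

T has no nullable alternative, so no FIRST/FOLLOW check is needed there.

So the grammar has 4 FIRST/FOLLOW conflicts (marked CONFLICT above).

Answer: Yes. L → E b with FOLLOW(L) on { ';', 'b' }; L → L b T with FOLLOW(L) on { ';', 'b' }; E → b with FOLLOW(E) on { 'b' }; E → L ';' with FOLLOW(E) on { 'b' }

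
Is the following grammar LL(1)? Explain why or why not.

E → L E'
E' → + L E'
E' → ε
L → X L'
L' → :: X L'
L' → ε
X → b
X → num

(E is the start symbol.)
A grammar is LL(1) if for each non-terminal N with multiple productions, the predict sets of those productions are pairwise disjoint, where PREDICT(N → α) = (FIRST(α) \ {ε}) ∪ (FOLLOW(N) if α ⇒* ε).

Relevant sets:
  FOLLOW(E') = { $ }
  FOLLOW(L') = { $, '+' }

For E':
  PREDICT(E' → '+' L E') = { '+' }
  PREDICT(E' → ε) = { $ }
For L':
  PREDICT(L' → :: X L') = { '::' }
  PREDICT(L' → ε) = { $, '+' }
For X:
  PREDICT(X → b) = { 'b' }
  PREDICT(X → num) = { 'num' }
E, L have a single production, so nothing to check there.

All predict sets are disjoint. The grammar IS LL(1).

Answer: Yes, the grammar is LL(1).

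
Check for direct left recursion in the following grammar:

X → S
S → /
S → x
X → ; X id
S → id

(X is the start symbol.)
Direct left recursion occurs when N → N α for some non-terminal N (the right-hand side begins with the left-hand side itself).

X → S: starts with S
S → /: starts with '/'
S → x: starts with x
X → ; X id: starts with ';'
S → id: starts with id

No direct left recursion found.

Answer: No direct left recursion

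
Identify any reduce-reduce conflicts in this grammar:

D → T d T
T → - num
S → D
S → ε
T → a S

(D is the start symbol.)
A reduce-reduce conflict occurs when an LR(0) state has two complete items [A → α .] and [B → β .] — both call for a reduction, and with no lookahead the parser cannot choose between them.

Augment with D' → D and build the canonical LR(0) collection (I0 = CLOSURE({[D' → . D]}), then GOTO on every symbol after a dot until no new states appear). It has 10 states:
  I0: { [D → . T d T], [D' → . D], [T → . - num], [T → . a S] }  — shift
  I1: { [T → - . num] }  — shift
  I2: { [D' → D .] }  — accept
  I3: { [D → T . d T] }  — shift
  I4: { [D → . T d T], [S → . D], [S → .], [T → . - num], [T → . a S], [T → a . S] }  — shift, reduce
  I5: { [S → D .] }  — reduce
  I6: { [T → a S .] }  — reduce
  I7: { [D → T d . T], [T → . - num], [T → . a S] }  — shift
  I8: { [D → T d T .] }  — reduce
  I9: { [T → - num .] }  — reduce

No state contains more than one complete item.

Answer: No reduce-reduce conflicts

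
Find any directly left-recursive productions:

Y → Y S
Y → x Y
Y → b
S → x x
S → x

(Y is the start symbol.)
Yes, Y is left-recursive

Direct left recursion occurs when N → N α for some non-terminal N (the right-hand side begins with the left-hand side itself).

Y → Y S: LEFT RECURSIVE (starts with Y)
Y → x Y: starts with x
Y → b: starts with b
S → x x: starts with x
S → x: starts with x

The grammar has direct left recursion on: Y.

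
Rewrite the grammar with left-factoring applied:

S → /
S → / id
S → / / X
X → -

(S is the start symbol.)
Left-factoring transforms A → αβ₁ | αβ₂ into A → αA' and A' → β₁ | β₂
(α is the longest common prefix among the alternatives). Repeat until
no nonterminal has two alternatives with a common prefix.

Round 1: S has alternatives sharing prefix '/'. Introduce S': S → / S'
  Add: S' → ε
  Add: S' → id
  Add: S' → / X

No remaining common prefixes — done.

Resulting grammar:
S → / S'
S' → ε
S' → id
S' → / X
X → -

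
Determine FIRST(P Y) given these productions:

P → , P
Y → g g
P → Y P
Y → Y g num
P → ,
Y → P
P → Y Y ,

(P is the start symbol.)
FIRST sets of the non-terminals involved (from the grammar, by fixed-point iteration):
  FIRST(P) = { ',', 'g' }

To compute FIRST(P Y), process the symbols left to right:
Symbol P is a non-terminal. Add FIRST(P) \ {ε} = { ',', 'g' }
P is not nullable (ε ∉ FIRST(P)), so stop here.
FIRST(P Y) = { ',', 'g' }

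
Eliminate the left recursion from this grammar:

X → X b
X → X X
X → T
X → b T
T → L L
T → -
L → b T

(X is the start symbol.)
X → T X'
X → b T X'
X' → b X'
X' → X X'
X' → ε
T → L L
T → -
L → b T

X is directly left-recursive. The standard transformation for
  A → A α₁ | ... | A α_m | β₁ | ... | β_n
is
  A  → β₁ A' | ... | β_n A'
  A' → α₁ A' | ... | α_m A' | ε

X → T becomes X → T X'
X → b T becomes X → b T X'
X → X b becomes X' → b X'
X → X X becomes X' → X X'
Add X' → ε

Productions for other non-terminals are unchanged:
  T → L L
  T → -
  L → b T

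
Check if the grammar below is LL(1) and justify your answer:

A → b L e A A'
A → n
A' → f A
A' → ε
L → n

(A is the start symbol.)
Relevant sets:
  FOLLOW(A') = { $, 'f' }

For A:
  PREDICT(A → b L e A A') = { 'b' }
  PREDICT(A → n) = { 'n' }
For A':
  PREDICT(A' → f A) = { 'f' }
  PREDICT(A' → ε) = { $, 'f' }
L has a single production, so nothing to check there.

Conflict found: Predict set conflict for A': { 'f' }
The grammar is NOT LL(1).

Answer: No. Predict set conflict for A': { 'f' }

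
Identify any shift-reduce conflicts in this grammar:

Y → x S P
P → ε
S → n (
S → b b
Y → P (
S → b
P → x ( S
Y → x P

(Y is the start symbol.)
Yes — I0: [P → .] vs [P → . x ( S]; I3: [P → .] vs [P → . x ( S]; I6: [P → .] vs [P → . x ( S]; I7: [S → b .] vs [S → b . b]

A shift-reduce conflict occurs when an LR(0) state has both:
  - a complete (reduce) item [A → α .] (dot at the end), and
  - a shift item [B → β . c γ] (dot before a terminal).

Augment with Y' → Y and build the canonical LR(0) collection (I0 = CLOSURE({[Y' → . Y]}), then GOTO on every symbol after a dot until no new states appear). It has 15 states:
  I0: { [P → . x ( S], [P → .], [Y → . P (], [Y → . x P], [Y → . x S P], [Y' → . Y] }  — shift, reduce
  I1: { [Y → P . (] }  — shift
  I2: { [Y' → Y .] }  — accept
  I3: { [P → . x ( S], [P → .], [P → x . ( S], [S → . b b], [S → . b], [S → . n (], [Y → x . P], [Y → x . S P] }  — shift, reduce
  I4: { [P → x ( . S], [S → . b b], [S → . b], [S → . n (] }  — shift
  I5: { [Y → x P .] }  — reduce
  I6: { [P → . x ( S], [P → .], [Y → x S . P] }  — shift, reduce
  I7: { [S → b . b], [S → b .] }  — shift, reduce
  I8: { [S → n . (] }  — shift
  I9: { [P → x . ( S] }  — shift
  I10: { [S → n ( .] }  — reduce
  I11: { [S → b b .] }  — reduce
  I12: { [Y → x S P .] }  — reduce
  I13: { [P → x ( S .] }  — reduce
  I14: { [Y → P ( .] }  — reduce

I0 contains reduce item [P → .] and shift items [P → . x ( S], [Y → . x P], [Y → . x S P] — shift-reduce conflict.
I3 contains reduce item [P → .] and shift items [P → . x ( S], [P → x . ( S], [S → . b], [S → . b b], [S → . n (] — shift-reduce conflict.
I6 contains reduce item [P → .] and shift item [P → . x ( S] — shift-reduce conflict.
I7 contains reduce item [S → b .] and shift item [S → b . b] — shift-reduce conflict.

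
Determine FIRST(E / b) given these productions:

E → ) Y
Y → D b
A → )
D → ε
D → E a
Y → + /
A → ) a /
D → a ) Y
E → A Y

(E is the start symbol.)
FIRST sets of the non-terminals involved (from the grammar, by fixed-point iteration):
  FIRST(E) = { ')' }

To compute FIRST(E / b), process the symbols left to right:
Symbol E is a non-terminal. Add FIRST(E) \ {ε} = { ')' }
E is not nullable (ε ∉ FIRST(E)), so stop here.
FIRST(E / b) = { ')' }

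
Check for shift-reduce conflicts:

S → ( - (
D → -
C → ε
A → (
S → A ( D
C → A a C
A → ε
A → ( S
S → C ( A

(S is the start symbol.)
Yes — I0: [A → .] vs [A → . (]; I1: [A → .] vs [A → . (]; I5: [A → .] vs [A → . (]; I6: [A → .] vs [A → . (]; I10: [A → .] vs [A → . (]

Augment with S' → S and build the canonical LR(0) collection (I0 = CLOSURE({[S' → . S]}), then GOTO on every symbol after a dot until no new states appear). It has 17 states:
  I0: { [A → . ( S], [A → . (], [A → .], [C → . A a C], [C → .], [S → . ( - (], [S → . A ( D], [S → . C ( A], [S' → . S] }  — shift, 2 reduces
  I1: { [A → ( . S], [A → ( .], [A → . ( S], [A → . (], [A → .], [C → . A a C], [C → .], [S → ( . - (], [S → . ( - (], [S → . A ( D], [S → . C ( A] }  — shift, 3 reduces
  I2: { [C → A . a C], [S → A . ( D] }  — shift
  I3: { [S → C . ( A] }  — shift
  I4: { [S' → S .] }  — accept
  I5: { [A → . ( S], [A → . (], [A → .], [S → C ( . A] }  — shift, reduce
  I6: { [A → ( . S], [A → ( .], [A → . ( S], [A → . (], [A → .], [C → . A a C], [C → .], [S → . ( - (], [S → . A ( D], [S → . C ( A] }  — shift, 3 reduces
  I7: { [S → C ( A .] }  — reduce
  I8: { [A → ( S .] }  — reduce
  I9: { [D → . -], [S → A ( . D] }  — shift
  I10: { [A → . ( S], [A → . (], [A → .], [C → . A a C], [C → .], [C → A a . C] }  — shift, 2 reduces
  I11: { [C → A . a C] }  — shift
  I12: { [C → A a C .] }  — reduce
  I13: { [D → - .] }  — reduce
  I14: { [S → A ( D .] }  — reduce
  I15: { [S → ( - . (] }  — shift
  I16: { [S → ( - ( .] }  — reduce

I0 contains reduce items [A → .], [C → .] and shift items [A → . (], [A → . ( S], [S → . ( - (] — shift-reduce conflict.
I1 contains reduce items [A → .], [A → ( .], [C → .] and shift items [A → . (], [A → . ( S], [S → . ( - (], [S → ( . - (] — shift-reduce conflict.
I5 contains reduce item [A → .] and shift items [A → . (], [A → . ( S] — shift-reduce conflict.
I6 contains reduce items [A → .], [A → ( .], [C → .] and shift items [A → . (], [A → . ( S], [S → . ( - (] — shift-reduce conflict.
I10 contains reduce items [A → .], [C → .] and shift items [A → . (], [A → . ( S] — shift-reduce conflict.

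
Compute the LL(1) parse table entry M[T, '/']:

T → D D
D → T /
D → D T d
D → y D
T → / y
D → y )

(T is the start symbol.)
To find M[T, '/'], we find productions for T where '/' is in the predict set (PREDICT(N → α) = (FIRST(α) \ {ε}) ∪ (FOLLOW(N) if α ⇒* ε)).

Relevant sets:
  FIRST(D) = { '/', 'y' }

T → D D: PREDICT = { '/', 'y' }
  '/' is in predict set, so this production goes in M[T, '/']
T → / y: PREDICT = { '/' }
  '/' is in predict set, so this production goes in M[T, '/']

M[T, '/'] = T → D D, T → / y  (a multiply-defined cell — the grammar is not LL(1))

Answer: T → D D, T → / y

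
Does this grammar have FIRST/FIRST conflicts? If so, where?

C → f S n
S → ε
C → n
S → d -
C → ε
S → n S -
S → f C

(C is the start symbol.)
A FIRST/FIRST conflict occurs when two productions N → α and N → β for the same non-terminal have FIRST(α) ∩ FIRST(β) ≠ ∅ (with ε ∈ FIRST of a nullable right-hand side, so two nullable alternatives also conflict).

Productions for C:
  C → f S n: FIRST = { 'f' }
  C → n: FIRST = { 'n' }
  C → ε: FIRST = { ε }
Productions for S:
  S → ε: FIRST = { ε }
  S → d -: FIRST = { 'd' }
  S → n S -: FIRST = { 'n' }
  S → f C: FIRST = { 'f' }

All alternatives of each non-terminal have pairwise disjoint FIRST sets.

Answer: No FIRST/FIRST conflicts.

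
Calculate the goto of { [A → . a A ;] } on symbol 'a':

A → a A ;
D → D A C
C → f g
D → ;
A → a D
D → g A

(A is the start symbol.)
GOTO(I, 'a') = CLOSURE({ [A → αX.β] : [A → α.Xβ] ∈ I, X = 'a' })

Items with dot before 'a', with the dot advanced:
  [A → . a A ;] → [A → a . A ;]
Closure of the advanced items:
  [A → a . A ;] has the dot before A: add [A → . a A ;], [A → . a D]

GOTO = { [A → . a A ;], [A → . a D], [A → a . A ;] }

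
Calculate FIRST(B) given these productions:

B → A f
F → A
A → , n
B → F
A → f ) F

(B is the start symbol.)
To compute FIRST(B), examine every production with B on the left-hand side, reading each right-hand side left to right until a non-nullable symbol is reached.

FIRST sets of the other non-terminals involved (by the same procedure, iterated to a fixed point):
  FIRST(A) = { ',', 'f' }
  FIRST(F) = { ',', 'f' }

From B → A f:
  - A is a non-terminal: add FIRST(A) \ {ε} = { ',', 'f' }
    A is not nullable, so stop
From B → F:
  - F is a non-terminal: add FIRST(F) \ {ε} = { ',', 'f' }
    F is not nullable, so stop

Collecting: FIRST(B) = { ',', 'f' }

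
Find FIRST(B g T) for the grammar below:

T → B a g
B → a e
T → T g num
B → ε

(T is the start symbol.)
{ 'a', 'g' }

FIRST sets of the non-terminals involved (from the grammar, by fixed-point iteration):
  FIRST(B) = { 'a', ε }

To compute FIRST(B g T), process the symbols left to right:
Symbol B is a non-terminal. Add FIRST(B) \ {ε} = { 'a' }
B is nullable (ε ∈ FIRST(B)), continue to the next symbol.
Symbol g is a terminal. Add 'g' and stop.
FIRST(B g T) = { 'a', 'g' }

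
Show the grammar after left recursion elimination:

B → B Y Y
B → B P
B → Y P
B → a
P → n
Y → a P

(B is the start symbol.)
B is directly left-recursive. The standard transformation for
  A → A α₁ | ... | A α_m | β₁ | ... | β_n
is
  A  → β₁ A' | ... | β_n A'
  A' → α₁ A' | ... | α_m A' | ε

B → Y P becomes B → Y P B'
B → a becomes B → a B'
B → B Y Y becomes B' → Y Y B'
B → B P becomes B' → P B'
Add B' → ε

Productions for other non-terminals are unchanged:
  P → n
  Y → a P

Resulting grammar:
B → Y P B'
B → a B'
B' → Y Y B'
B' → P B'
B' → ε
P → n
Y → a P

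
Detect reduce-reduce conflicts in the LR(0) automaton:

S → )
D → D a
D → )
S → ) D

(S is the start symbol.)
A reduce-reduce conflict occurs when an LR(0) state has two complete items [A → α .] and [B → β .] — both call for a reduction, and with no lookahead the parser cannot choose between them.

Augment with S' → S and build the canonical LR(0) collection (I0 = CLOSURE({[S' → . S]}), then GOTO on every symbol after a dot until no new states appear). It has 6 states:
  I0: { [S → . ) D], [S → . )], [S' → . S] }  — shift
  I1: { [D → . )], [D → . D a], [S → ) . D], [S → ) .] }  — shift, reduce
  I2: { [S' → S .] }  — accept
  I3: { [D → ) .] }  — reduce
  I4: { [D → D . a], [S → ) D .] }  — shift, reduce
  I5: { [D → D a .] }  — reduce

No state contains more than one complete item.

Answer: No reduce-reduce conflicts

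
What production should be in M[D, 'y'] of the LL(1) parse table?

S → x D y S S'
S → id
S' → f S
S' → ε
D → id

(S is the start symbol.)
To find M[D, 'y'], we find productions for D where 'y' is in the predict set (PREDICT(N → α) = (FIRST(α) \ {ε}) ∪ (FOLLOW(N) if α ⇒* ε)).

D → id: PREDICT = { 'id' }

M[D, 'y'] is empty (no production applies)

Answer: Empty (error entry)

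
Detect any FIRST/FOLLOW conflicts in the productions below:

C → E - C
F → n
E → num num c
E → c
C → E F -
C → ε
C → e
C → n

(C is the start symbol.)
A FIRST/FOLLOW conflict occurs when a non-terminal N has a nullable alternative N → β (β ⇒* ε) and another alternative N → α with FIRST(α) ∩ FOLLOW(N) ≠ ∅: on such a lookahead the parser cannot decide between expanding α and letting N vanish via β.

Nullable non-terminals: C.
FIRST sets used below: FIRST(E) = { 'c', 'num' }

C: nullable alternative(s) C → ε; FOLLOW(C) = { $ }
  C → E - C: FIRST \ {ε} = { 'c', 'num' } — disjoint from FOLLOW(C)
  C → E F -: FIRST \ {ε} = { 'c', 'num' } — disjoint from FOLLOW(C)
  C → ε: FIRST \ {ε} = { } — this is the only nullable alternative, skip
  C → e: FIRST \ {ε} = { 'e' } — disjoint from FOLLOW(C)
  C → n: FIRST \ {ε} = { 'n' } — disjoint from FOLLOW(C)

E, F have no nullable alternative, so no FIRST/FOLLOW check is needed there.

No FIRST/FOLLOW conflicts found.

Answer: No FIRST/FOLLOW conflicts.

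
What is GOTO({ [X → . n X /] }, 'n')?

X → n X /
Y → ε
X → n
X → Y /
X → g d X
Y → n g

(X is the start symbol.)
GOTO(I, 'n') = CLOSURE({ [A → αX.β] : [A → α.Xβ] ∈ I, X = 'n' })

Items with dot before 'n', with the dot advanced:
  [X → . n X /] → [X → n . X /]
Closure of the advanced items:
  [X → n . X /] has the dot before X: add [X → . n X /], [X → . n], [X → . Y /], [X → . g d X]
  [X → . Y /] has the dot before Y: add [Y → .], [Y → . n g]

GOTO = { [X → . Y /], [X → . g d X], [X → . n X /], [X → . n], [X → n . X /], [Y → . n g], [Y → .] }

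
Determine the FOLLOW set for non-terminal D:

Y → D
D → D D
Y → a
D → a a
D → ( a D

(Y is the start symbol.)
In Y → D: D is at the end, add FOLLOW(Y)
In D → D D: D is followed by D, add FIRST(D) \ {ε} = { '(', 'a' }
In D → D D: D is at the end; this adds FOLLOW(D) to itself — nothing new
In D → ( a D: D is at the end; this adds FOLLOW(D) to itself — nothing new

The FOLLOW sets referred to above (computed the same way, to a fixed point):
  FOLLOW(Y) = { $ }

Taking the union: FOLLOW(D) = { $, '(', 'a' }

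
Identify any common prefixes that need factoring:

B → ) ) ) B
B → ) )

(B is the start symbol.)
Yes, B has productions with common prefix ') )'

Left-factoring is needed when two productions for the same non-terminal
share a common prefix on the right-hand side.

Productions for B:
  B → ) ) ) B
  B → ) )

Found common prefix ') )' in productions for B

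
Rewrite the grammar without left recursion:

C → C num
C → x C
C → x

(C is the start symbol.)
C is directly left-recursive. The standard transformation for
  A → A α₁ | ... | A α_m | β₁ | ... | β_n
is
  A  → β₁ A' | ... | β_n A'
  A' → α₁ A' | ... | α_m A' | ε

C → x C becomes C → x C C'
C → x becomes C → x C'
C → C num becomes C' → num C'
Add C' → ε

Resulting grammar:
C → x C C'
C → x C'
C' → num C'
C' → ε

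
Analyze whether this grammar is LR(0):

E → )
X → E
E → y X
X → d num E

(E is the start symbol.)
A grammar is LR(0) if no state in the canonical LR(0) collection has:
  - both a shift item (dot before a terminal) and a complete item (shift-reduce conflict), or
  - two or more complete items (reduce-reduce conflict; the accept item [E' → E .] counts as a complete item here).

Augment with E' → E and build the canonical LR(0) collection (I0 = CLOSURE({[E' → . E]}), then GOTO on every symbol after a dot until no new states appear). It has 9 states:
  I0: { [E → . )], [E → . y X], [E' → . E] }  — shift
  I1: { [E → ) .] }  — reduce
  I2: { [E' → E .] }  — accept
  I3: { [E → . )], [E → . y X], [E → y . X], [X → . E], [X → . d num E] }  — shift
  I4: { [X → E .] }  — reduce
  I5: { [E → y X .] }  — reduce
  I6: { [X → d . num E] }  — shift
  I7: { [E → . )], [E → . y X], [X → d num . E] }  — shift
  I8: { [X → d num E .] }  — reduce

Every state is either a pure shift/goto state or contains exactly one complete item and nothing to shift — no conflicts. The grammar is LR(0).

Answer: Yes, the grammar is LR(0)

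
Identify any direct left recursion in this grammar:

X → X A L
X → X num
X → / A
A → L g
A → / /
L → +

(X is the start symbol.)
X → X A L: LEFT RECURSIVE (starts with X)
X → X num: LEFT RECURSIVE (starts with X)
X → / A: starts with '/'
A → L g: starts with L
A → / /: starts with '/'
L → +: starts with '+'

The grammar has direct left recursion on: X.

Answer: Yes, X is left-recursive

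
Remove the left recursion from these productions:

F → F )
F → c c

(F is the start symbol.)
F → c c F'
F' → ) F'
F' → ε

F is directly left-recursive. The standard transformation for
  A → A α₁ | ... | A α_m | β₁ | ... | β_n
is
  A  → β₁ A' | ... | β_n A'
  A' → α₁ A' | ... | α_m A' | ε

F → c c becomes F → c c F'
F → F ) becomes F' → ) F'
Add F' → ε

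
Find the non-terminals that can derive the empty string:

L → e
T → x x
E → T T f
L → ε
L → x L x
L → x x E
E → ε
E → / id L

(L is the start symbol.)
{ 'E', 'L' }

A non-terminal is nullable if it can derive ε (the empty string): either it has an ε-production, or it has a production whose right-hand side consists entirely of nullable non-terminals.

ε-productions: L → ε, E → ε
So L, E are immediately nullable.
No further non-terminal can be added: every production for the remaining non-terminals contains a terminal or a non-nullable non-terminal.
Nullable = { 'E', 'L' }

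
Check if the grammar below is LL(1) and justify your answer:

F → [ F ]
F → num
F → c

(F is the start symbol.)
Yes, the grammar is LL(1).

For F:
  PREDICT(F → '[' F ']') = { '[' }
  PREDICT(F → num) = { 'num' }
  PREDICT(F → c) = { 'c' }

All predict sets are disjoint. The grammar IS LL(1).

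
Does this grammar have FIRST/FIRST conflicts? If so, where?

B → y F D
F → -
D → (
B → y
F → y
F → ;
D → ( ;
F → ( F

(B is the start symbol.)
Productions for B:
  B → y F D: FIRST = { 'y' }
  B → y: FIRST = { 'y' }
Productions for F:
  F → -: FIRST = { '-' }
  F → y: FIRST = { 'y' }
  F → ;: FIRST = { ';' }
  F → ( F: FIRST = { '(' }
Productions for D:
  D → (: FIRST = { '(' }
  D → ( ;: FIRST = { '(' }

Conflict for B: B → y F D and B → y
  Overlap: { 'y' }
Conflict for D: D → ( and D → ( ;
  Overlap: { '(' }

Answer: Yes. B → y F D / B → y on { 'y' }; D → '(' / D → '(' ';' on { '(' }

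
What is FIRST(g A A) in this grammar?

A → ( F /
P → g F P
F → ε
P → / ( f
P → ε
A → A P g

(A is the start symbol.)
To compute FIRST(g A A), process the symbols left to right:
Symbol g is a terminal. Add 'g' and stop.
FIRST(g A A) = { 'g' }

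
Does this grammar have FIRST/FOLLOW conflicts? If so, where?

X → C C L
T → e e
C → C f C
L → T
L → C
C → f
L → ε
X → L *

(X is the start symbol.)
Nullable non-terminals: L.
FIRST sets used below: FIRST(T) = { 'e' }, FIRST(C) = { 'f' }

L: nullable alternative(s) L → ε; FOLLOW(L) = { $, '*' }
  L → T: FIRST \ {ε} = { 'e' } — disjoint from FOLLOW(L)
  L → C: FIRST \ {ε} = { 'f' } — disjoint from FOLLOW(L)
  L → ε: FIRST \ {ε} = { } — this is the only nullable alternative, skip

C, T, X have no nullable alternative, so no FIRST/FOLLOW check is needed there.

No FIRST/FOLLOW conflicts found.

Answer: No FIRST/FOLLOW conflicts.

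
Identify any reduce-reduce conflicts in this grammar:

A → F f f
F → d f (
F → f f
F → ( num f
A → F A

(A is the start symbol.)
A reduce-reduce conflict occurs when an LR(0) state has two complete items [A → α .] and [B → β .] — both call for a reduction, and with no lookahead the parser cannot choose between them.

Augment with A' → A and build the canonical LR(0) collection (I0 = CLOSURE({[A' → . A]}), then GOTO on every symbol after a dot until no new states appear). It has 14 states:
  I0: { [A → . F A], [A → . F f f], [A' → . A], [F → . ( num f], [F → . d f (], [F → . f f] }  — shift
  I1: { [F → ( . num f] }  — shift
  I2: { [A' → A .] }  — accept
  I3: { [A → . F A], [A → . F f f], [A → F . A], [A → F . f f], [F → . ( num f], [F → . d f (], [F → . f f] }  — shift
  I4: { [F → d . f (] }  — shift
  I5: { [F → f . f] }  — shift
  I6: { [F → f f .] }  — reduce
  I7: { [F → d f . (] }  — shift
  I8: { [F → d f ( .] }  — reduce
  I9: { [A → F A .] }  — reduce
  I10: { [A → F f . f], [F → f . f] }  — shift
  I11: { [A → F f f .], [F → f f .] }  — 2 reduces
  I12: { [F → ( num . f] }  — shift
  I13: { [F → ( num f .] }  — reduce

I11 contains complete items [A → F f f .], [F → f f .] — reduce-reduce conflict.

Answer: Yes — I11: [A → F f f .] vs [F → f f .]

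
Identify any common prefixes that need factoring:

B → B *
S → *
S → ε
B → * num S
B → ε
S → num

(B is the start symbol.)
No, left-factoring is not needed

Left-factoring is needed when two productions for the same non-terminal
share a common prefix on the right-hand side.

Productions for B:
  B → B *
  B → * num S
  B → ε
Productions for S:
  S → *
  S → ε
  S → num

No common prefixes found.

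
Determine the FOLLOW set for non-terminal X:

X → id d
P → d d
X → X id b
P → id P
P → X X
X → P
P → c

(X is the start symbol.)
X is the start symbol, so $ ∈ FOLLOW(X).
In X → X id b: X is followed by id b, add FIRST(id b) \ {ε} = { 'id' }
In P → X X: X is followed by X, add FIRST(X) \ {ε} = { 'c', 'd', 'id' }
In P → X X: X is at the end, add FOLLOW(P)

The FOLLOW sets referred to above (computed the same way, to a fixed point):
  FOLLOW(P) = { $, 'c', 'd', 'id' }

Taking the union: FOLLOW(X) = { $, 'c', 'd', 'id' }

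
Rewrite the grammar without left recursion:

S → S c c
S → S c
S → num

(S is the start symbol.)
S → num S'
S' → c c S'
S' → c S'
S' → ε

S is directly left-recursive. The standard transformation for
  A → A α₁ | ... | A α_m | β₁ | ... | β_n
is
  A  → β₁ A' | ... | β_n A'
  A' → α₁ A' | ... | α_m A' | ε

S → num becomes S → num S'
S → S c c becomes S' → c c S'
S → S c becomes S' → c S'
Add S' → ε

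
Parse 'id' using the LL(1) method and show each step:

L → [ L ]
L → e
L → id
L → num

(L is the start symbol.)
Stack is shown with the top on the left.

Stack  Input  Action
--------------------
L $    id $   output L → id
id $   id $   match 'id'
$      $      accept

The string is accepted.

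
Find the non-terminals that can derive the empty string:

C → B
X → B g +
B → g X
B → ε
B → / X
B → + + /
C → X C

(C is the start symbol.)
ε-productions: B → ε
So B is immediately nullable.
C → B: every symbol on the right is nullable, so C is nullable too.
No further non-terminal can be added: every production for the remaining non-terminals contains a terminal or a non-nullable non-terminal.
Nullable = { 'B', 'C' }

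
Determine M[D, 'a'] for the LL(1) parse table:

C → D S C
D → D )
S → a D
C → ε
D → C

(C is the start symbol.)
D → D ), D → C

To find M[D, 'a'], we find productions for D where 'a' is in the predict set (PREDICT(N → α) = (FIRST(α) \ {ε}) ∪ (FOLLOW(N) if α ⇒* ε)).

Relevant sets:
  FIRST(D) = { ')', 'a', ε }
  FIRST(C) = { ')', 'a', ε }
  FOLLOW(D) = { $, ')', 'a' }

D → D ): PREDICT = { ')', 'a' }
  'a' is in predict set, so this production goes in M[D, 'a']
D → C: PREDICT = { $, ')', 'a' }
  'a' is in predict set, so this production goes in M[D, 'a']

M[D, 'a'] = D → D ), D → C  (a multiply-defined cell — the grammar is not LL(1))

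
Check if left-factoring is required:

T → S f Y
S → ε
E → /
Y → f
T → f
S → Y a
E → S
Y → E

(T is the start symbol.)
No, left-factoring is not needed

Left-factoring is needed when two productions for the same non-terminal
share a common prefix on the right-hand side.

Productions for T:
  T → S f Y
  T → f
Productions for S:
  S → ε
  S → Y a
Productions for E:
  E → /
  E → S
Productions for Y:
  Y → f
  Y → E

No common prefixes found.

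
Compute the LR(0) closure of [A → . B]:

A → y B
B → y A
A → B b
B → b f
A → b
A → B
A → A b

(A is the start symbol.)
To compute CLOSURE, for each item [A → α.Bβ] where B is a non-terminal, add [B → .γ] for all productions B → γ; repeat for the newly added items until nothing changes.

Start with: [A → . B]
  [A → . B] has the dot before B: add [B → . y A], [B → . b f]
No further items can be added.

CLOSURE = { [A → . B], [B → . b f], [B → . y A] }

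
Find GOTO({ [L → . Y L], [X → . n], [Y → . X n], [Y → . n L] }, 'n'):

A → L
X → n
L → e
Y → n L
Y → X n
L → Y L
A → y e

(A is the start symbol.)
GOTO(I, 'n') = CLOSURE({ [A → αX.β] : [A → α.Xβ] ∈ I, X = 'n' })

Items with dot before 'n', with the dot advanced:
  [X → . n] → [X → n .]
  [Y → . n L] → [Y → n . L]
Closure of the advanced items:
  [Y → n . L] has the dot before L: add [L → . e], [L → . Y L]
  [L → . Y L] has the dot before Y: add [Y → . n L], [Y → . X n]
  [Y → . X n] has the dot before X: add [X → . n]

GOTO = { [L → . Y L], [L → . e], [X → . n], [X → n .], [Y → . X n], [Y → . n L], [Y → n . L] }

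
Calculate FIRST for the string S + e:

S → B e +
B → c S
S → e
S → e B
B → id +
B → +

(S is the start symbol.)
{ '+', 'c', 'e', 'id' }

FIRST sets of the non-terminals involved (from the grammar, by fixed-point iteration):
  FIRST(S) = { '+', 'c', 'e', 'id' }

To compute FIRST(S + e), process the symbols left to right:
Symbol S is a non-terminal. Add FIRST(S) \ {ε} = { '+', 'c', 'e', 'id' }
S is not nullable (ε ∉ FIRST(S)), so stop here.
FIRST(S + e) = { '+', 'c', 'e', 'id' }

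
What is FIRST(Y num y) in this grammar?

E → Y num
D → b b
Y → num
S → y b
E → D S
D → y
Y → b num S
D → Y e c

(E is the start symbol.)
FIRST sets of the non-terminals involved (from the grammar, by fixed-point iteration):
  FIRST(Y) = { 'b', 'num' }

To compute FIRST(Y num y), process the symbols left to right:
Symbol Y is a non-terminal. Add FIRST(Y) \ {ε} = { 'b', 'num' }
Y is not nullable (ε ∉ FIRST(Y)), so stop here.
FIRST(Y num y) = { 'b', 'num' }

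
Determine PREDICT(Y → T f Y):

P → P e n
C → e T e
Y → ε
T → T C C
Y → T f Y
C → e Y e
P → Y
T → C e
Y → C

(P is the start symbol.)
PREDICT(Y → T f Y) = (FIRST(RHS) \ {ε}) ∪ (FOLLOW(Y) if ε ∈ FIRST(RHS), i.e. RHS ⇒* ε)
FIRST(T) = { 'e' }
FIRST(T f Y) = { 'e' }
ε ∉ FIRST(T f Y), so FOLLOW(Y) is not added.
PREDICT(Y → T f Y) = { 'e' }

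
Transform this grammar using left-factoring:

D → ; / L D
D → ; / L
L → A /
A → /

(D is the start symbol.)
D → ; / L D'
D' → D
D' → ε
L → A /
A → /

Left-factoring transforms A → αβ₁ | αβ₂ into A → αA' and A' → β₁ | β₂
(α is the longest common prefix among the alternatives). Repeat until
no nonterminal has two alternatives with a common prefix.

Round 1: D has alternatives sharing prefix '; / L'. Introduce D': D → ; / L D'
  Add: D' → D
  Add: D' → ε

No remaining common prefixes — done.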